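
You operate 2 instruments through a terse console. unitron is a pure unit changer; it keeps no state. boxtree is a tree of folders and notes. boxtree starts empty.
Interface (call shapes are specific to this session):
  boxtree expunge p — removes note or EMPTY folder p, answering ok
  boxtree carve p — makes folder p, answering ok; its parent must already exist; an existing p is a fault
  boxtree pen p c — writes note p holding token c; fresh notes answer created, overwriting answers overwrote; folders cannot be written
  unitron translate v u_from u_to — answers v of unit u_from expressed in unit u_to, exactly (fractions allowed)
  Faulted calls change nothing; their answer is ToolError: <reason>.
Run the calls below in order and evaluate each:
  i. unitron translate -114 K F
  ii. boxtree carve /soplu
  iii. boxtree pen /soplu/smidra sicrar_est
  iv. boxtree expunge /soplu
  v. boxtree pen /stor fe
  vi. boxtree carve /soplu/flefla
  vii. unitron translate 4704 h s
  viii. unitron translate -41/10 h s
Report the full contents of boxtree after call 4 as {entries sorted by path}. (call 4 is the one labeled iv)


I try unitron translate using v: -114, u_from: K, u_to: F: -66487/100.
Now I run boxtree carve using p: /soplu, and get ok.
Then boxtree pen using p: /soplu/smidra, c: sicrar_est, giving created.
I try boxtree expunge using p: /soplu, and see ToolError: not empty.
I run boxtree pen using p: /stor, c: fe, giving created.
I call boxtree carve using p: /soplu/flefla, and get ok.
I run unitron translate using v: 4704, u_from: h, u_to: s, which returns 16934400.
Using unitron translate using v: -41/10, u_from: h, u_to: s: -14760.

Answer: {soplu/, soplu/smidra=sicrar_est}


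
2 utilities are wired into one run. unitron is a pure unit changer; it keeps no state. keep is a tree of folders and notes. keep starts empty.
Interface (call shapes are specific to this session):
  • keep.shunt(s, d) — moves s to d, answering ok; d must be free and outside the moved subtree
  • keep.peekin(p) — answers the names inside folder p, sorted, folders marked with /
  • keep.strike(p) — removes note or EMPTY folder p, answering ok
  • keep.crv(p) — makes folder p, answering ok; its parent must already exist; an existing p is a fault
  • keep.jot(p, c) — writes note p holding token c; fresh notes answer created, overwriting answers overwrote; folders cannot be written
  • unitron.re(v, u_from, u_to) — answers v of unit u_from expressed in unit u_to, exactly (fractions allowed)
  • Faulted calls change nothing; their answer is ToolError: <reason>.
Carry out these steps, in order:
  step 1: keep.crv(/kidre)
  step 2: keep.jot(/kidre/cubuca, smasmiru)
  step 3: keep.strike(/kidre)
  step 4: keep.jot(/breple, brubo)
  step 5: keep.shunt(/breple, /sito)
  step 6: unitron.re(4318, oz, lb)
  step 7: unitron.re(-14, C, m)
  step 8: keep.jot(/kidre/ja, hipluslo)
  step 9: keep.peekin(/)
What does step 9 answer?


Answer: [kidre/, sito]

Derivation:
CALL keep.crv[p='/kidre']
RET  ok
CALL keep.jot[p='/kidre/cubuca'; c='smasmiru']
RET  created
CALL keep.strike[p='/kidre']
RET  ToolError: not empty
CALL keep.jot[p='/breple'; c='brubo']
RET  created
CALL keep.shunt[s='/breple'; d='/sito']
RET  ok
CALL unitron.re[v='4318'; u_from='oz'; u_to='lb']
RET  2159/8
CALL unitron.re[v='-14'; u_from='C'; u_to='m']
RET  ToolError: incompatible units
CALL keep.jot[p='/kidre/ja'; c='hipluslo']
RET  created
CALL keep.peekin[p='/']
RET  [kidre/, sito]


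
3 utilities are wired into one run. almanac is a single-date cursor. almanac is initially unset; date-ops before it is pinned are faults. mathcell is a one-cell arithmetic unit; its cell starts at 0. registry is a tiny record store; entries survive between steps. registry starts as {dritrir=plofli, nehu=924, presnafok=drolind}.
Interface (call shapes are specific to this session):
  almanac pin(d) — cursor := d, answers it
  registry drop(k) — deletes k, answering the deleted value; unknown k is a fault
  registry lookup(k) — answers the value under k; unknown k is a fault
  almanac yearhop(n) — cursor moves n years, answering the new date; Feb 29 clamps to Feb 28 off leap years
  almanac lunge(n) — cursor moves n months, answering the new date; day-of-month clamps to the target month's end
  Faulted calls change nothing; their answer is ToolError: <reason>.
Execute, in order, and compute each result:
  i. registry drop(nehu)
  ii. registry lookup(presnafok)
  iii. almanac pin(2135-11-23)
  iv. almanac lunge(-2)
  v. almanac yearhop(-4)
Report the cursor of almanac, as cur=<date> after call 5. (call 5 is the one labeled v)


Answer: cur=2131-09-23

Derivation:
Next I call registry drop passing nehu, and observe 924.
Then registry lookup passing presnafok, and see drolind.
Next I call almanac pin passing 2135-11-23, and observe 2135-11-23.
Then almanac lunge passing -2, yielding 2135-09-23.
I call almanac yearhop passing -4, → 2131-09-23.


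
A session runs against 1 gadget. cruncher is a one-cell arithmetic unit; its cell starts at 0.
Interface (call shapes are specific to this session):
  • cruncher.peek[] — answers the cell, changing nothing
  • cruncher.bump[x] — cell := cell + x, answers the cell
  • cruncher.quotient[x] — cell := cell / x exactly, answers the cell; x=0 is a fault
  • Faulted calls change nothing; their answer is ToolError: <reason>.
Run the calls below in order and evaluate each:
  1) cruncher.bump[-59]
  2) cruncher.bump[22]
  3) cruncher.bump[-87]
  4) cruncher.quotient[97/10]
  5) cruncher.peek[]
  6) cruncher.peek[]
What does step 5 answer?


Answer: -1240/97

Derivation:
Step: bump[-59]
Result: -59
Step: bump[22]
Result: -37
Step: bump[-87]
Result: -124
Step: quotient[97/10]
Result: -1240/97
Step: peek[]
Result: -1240/97
Step: peek[]
Result: -1240/97


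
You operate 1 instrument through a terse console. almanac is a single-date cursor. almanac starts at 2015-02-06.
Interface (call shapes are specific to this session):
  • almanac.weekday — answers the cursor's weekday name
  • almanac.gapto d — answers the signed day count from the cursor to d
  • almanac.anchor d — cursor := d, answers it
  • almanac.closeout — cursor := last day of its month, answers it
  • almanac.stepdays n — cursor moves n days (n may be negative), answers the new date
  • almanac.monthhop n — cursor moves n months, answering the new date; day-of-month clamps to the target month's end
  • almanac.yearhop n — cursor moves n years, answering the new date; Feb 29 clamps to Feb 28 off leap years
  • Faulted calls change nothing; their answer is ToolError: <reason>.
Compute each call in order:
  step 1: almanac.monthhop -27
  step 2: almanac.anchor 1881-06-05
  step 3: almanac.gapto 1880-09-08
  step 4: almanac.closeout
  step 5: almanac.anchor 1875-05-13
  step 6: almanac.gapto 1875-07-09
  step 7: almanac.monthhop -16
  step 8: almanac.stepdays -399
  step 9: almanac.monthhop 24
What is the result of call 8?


Answer: 1872-12-10

Derivation:
Step: monthhop[n='-27']
Result: 2012-11-06
Step: anchor[d='1881-06-05']
Result: 1881-06-05
Step: gapto[d='1880-09-08']
Result: -270
Step: closeout[]
Result: 1881-06-30
Step: anchor[d='1875-05-13']
Result: 1875-05-13
Step: gapto[d='1875-07-09']
Result: 57
Step: monthhop[n='-16']
Result: 1874-01-13
Step: stepdays[n='-399']
Result: 1872-12-10
Step: monthhop[n='24']
Result: 1874-12-10


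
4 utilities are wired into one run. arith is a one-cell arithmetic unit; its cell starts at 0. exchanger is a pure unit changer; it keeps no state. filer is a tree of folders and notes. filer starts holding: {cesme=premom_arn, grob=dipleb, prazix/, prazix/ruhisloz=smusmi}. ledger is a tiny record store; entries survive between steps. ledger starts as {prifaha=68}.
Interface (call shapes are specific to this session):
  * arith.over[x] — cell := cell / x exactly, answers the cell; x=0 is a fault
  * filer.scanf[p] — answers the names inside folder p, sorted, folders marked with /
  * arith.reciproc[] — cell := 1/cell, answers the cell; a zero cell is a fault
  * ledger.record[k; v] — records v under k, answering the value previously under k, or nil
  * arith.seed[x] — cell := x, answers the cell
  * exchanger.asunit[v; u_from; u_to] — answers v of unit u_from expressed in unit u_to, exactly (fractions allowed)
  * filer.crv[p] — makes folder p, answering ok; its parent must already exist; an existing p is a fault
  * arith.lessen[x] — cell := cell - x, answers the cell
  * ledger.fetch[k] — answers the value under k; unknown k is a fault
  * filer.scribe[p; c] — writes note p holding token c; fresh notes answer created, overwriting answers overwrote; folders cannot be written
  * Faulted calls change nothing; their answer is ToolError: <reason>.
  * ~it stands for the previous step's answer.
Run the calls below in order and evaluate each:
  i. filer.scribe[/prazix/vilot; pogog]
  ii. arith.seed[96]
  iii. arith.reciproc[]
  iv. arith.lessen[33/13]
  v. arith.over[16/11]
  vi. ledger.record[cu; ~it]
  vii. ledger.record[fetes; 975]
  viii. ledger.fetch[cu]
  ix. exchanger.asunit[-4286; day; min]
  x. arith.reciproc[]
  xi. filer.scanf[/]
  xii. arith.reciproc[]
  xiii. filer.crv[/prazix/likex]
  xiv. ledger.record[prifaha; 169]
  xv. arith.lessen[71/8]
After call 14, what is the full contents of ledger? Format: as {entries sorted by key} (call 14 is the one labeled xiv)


Answer: {cu=-34705/19968, fetes=975, prifaha=169}

Derivation:
Then filer.scribe(p='/prazix/vilot', c='pogog'), → created.
Using arith.seed(x='96'), and see 96.
I run arith.reciproc(), giving 1/96.
Then arith.lessen(x='33/13'), which returns -3155/1248.
I use arith.over(x='16/11'), → -34705/19968.
Using ledger.record(k='cu', v='~it'): nil.
I use ledger.record(k='fetes', v='975'), and observe nil.
I invoke ledger.fetch(k='cu'), and see -34705/19968.
Next I call exchanger.asunit(v='-4286', u_from='day', u_to='min'), yielding -6171840.
I invoke arith.reciproc, → -19968/34705.
Calling filer.scanf(p='/'), and see [cesme, grob, prazix/].
Then arith.reciproc, which returns -34705/19968.
Invoking filer.crv(p='/prazix/likex'), yielding ok.
Invoking ledger.record(k='prifaha', v='169'): 68.
I call arith.lessen(x='71/8'), yielding -211921/19968.


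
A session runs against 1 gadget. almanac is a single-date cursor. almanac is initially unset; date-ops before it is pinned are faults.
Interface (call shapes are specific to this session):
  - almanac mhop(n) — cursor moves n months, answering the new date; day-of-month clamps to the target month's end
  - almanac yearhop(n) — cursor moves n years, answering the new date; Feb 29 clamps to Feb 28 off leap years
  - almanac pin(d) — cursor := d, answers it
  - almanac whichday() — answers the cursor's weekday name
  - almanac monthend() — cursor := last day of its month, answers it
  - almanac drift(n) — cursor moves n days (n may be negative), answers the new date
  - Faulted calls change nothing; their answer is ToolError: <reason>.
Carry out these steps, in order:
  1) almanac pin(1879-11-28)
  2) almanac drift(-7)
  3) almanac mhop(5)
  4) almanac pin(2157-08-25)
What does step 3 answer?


Answer: 1880-04-21

Derivation:
>>> almanac pin d→1879-11-28
:: 1879-11-28
>>> almanac drift n→-7
:: 1879-11-21
>>> almanac mhop n→5
:: 1880-04-21
>>> almanac pin d→2157-08-25
:: 2157-08-25


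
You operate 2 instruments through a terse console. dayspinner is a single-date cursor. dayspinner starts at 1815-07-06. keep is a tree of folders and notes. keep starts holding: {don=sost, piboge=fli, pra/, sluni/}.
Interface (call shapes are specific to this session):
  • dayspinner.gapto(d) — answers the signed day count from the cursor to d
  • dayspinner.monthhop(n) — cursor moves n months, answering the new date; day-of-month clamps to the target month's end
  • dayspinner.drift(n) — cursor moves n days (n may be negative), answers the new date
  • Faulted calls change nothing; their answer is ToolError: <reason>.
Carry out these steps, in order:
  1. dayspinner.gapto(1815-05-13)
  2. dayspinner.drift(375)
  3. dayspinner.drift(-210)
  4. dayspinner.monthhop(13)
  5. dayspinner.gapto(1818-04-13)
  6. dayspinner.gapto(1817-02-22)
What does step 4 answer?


·→ dayspinner.gapto(1815-05-13)
·← -54
·→ dayspinner.drift(375)
·← 1816-07-15
·→ dayspinner.drift(-210)
·← 1815-12-18
·→ dayspinner.monthhop(13)
·← 1817-01-18
·→ dayspinner.gapto(1818-04-13)
·← 450
·→ dayspinner.gapto(1817-02-22)
·← 35

Answer: 1817-01-18


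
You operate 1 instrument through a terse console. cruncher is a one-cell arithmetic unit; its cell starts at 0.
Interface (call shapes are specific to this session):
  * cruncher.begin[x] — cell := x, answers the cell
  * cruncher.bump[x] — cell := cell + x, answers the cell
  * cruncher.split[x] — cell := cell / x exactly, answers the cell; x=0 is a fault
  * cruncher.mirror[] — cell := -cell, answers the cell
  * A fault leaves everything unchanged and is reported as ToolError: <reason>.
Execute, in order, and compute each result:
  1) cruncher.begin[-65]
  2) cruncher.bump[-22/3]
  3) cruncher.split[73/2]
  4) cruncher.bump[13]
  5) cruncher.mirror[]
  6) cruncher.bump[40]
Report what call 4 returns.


Answer: 2413/219

Derivation:
CALL begin[x=-65]
RET  -65
CALL bump[x=-22/3]
RET  -217/3
CALL split[x=73/2]
RET  -434/219
CALL bump[x=13]
RET  2413/219
CALL mirror[]
RET  -2413/219
CALL bump[x=40]
RET  6347/219


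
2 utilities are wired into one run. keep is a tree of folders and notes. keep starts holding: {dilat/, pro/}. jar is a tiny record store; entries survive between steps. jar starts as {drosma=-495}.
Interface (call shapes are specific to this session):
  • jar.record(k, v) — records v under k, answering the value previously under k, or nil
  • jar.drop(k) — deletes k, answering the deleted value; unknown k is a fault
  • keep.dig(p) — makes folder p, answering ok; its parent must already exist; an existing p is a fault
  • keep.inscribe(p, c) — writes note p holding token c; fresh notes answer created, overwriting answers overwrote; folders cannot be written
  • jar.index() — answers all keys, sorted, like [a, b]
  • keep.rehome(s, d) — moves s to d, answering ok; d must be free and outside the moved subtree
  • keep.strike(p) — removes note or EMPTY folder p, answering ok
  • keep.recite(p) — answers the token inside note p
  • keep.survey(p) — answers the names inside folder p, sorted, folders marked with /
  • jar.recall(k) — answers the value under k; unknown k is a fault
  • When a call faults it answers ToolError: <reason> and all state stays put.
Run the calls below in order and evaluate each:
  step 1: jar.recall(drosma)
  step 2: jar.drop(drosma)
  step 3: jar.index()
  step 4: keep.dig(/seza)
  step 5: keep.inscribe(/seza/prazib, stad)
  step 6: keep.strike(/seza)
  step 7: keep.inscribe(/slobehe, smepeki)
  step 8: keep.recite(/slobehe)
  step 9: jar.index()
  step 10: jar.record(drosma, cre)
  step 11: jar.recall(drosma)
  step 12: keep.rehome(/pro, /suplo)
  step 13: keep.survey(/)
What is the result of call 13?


Answer: [dilat/, seza/, slobehe, suplo/]

Derivation:
>>> jar.recall k: drosma
= -495
>>> jar.drop k: drosma
= -495
>>> jar.index
= []
>>> keep.dig p: /seza
= ok
>>> keep.inscribe p: /seza/prazib c: stad
= created
>>> keep.strike p: /seza
= ToolError: not empty
>>> keep.inscribe p: /slobehe c: smepeki
= created
>>> keep.recite p: /slobehe
= smepeki
>>> jar.index
= []
>>> jar.record k: drosma v: cre
= nil
>>> jar.recall k: drosma
= cre
>>> keep.rehome s: /pro d: /suplo
= ok
>>> keep.survey p: /
= [dilat/, seza/, slobehe, suplo/]


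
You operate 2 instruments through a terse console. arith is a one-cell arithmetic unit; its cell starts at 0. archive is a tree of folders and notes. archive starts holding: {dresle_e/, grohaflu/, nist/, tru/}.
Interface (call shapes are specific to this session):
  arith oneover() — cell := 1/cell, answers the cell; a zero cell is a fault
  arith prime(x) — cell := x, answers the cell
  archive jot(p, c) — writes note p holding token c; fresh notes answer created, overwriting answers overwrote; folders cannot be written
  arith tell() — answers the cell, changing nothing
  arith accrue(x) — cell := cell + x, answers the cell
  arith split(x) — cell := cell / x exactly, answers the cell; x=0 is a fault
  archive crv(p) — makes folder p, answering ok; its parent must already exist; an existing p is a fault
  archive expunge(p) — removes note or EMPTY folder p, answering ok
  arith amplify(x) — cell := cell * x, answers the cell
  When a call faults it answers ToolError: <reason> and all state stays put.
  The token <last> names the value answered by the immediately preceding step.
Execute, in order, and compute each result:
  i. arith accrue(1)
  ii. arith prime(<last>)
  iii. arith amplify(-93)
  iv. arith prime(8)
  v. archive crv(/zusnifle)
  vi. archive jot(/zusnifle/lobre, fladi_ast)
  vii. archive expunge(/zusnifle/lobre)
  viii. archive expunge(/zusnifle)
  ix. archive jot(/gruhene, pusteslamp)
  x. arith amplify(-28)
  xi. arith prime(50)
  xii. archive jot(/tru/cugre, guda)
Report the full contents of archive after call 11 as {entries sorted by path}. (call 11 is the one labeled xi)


Answer: {dresle_e/, grohaflu/, gruhene=pusteslamp, nist/, tru/}

Derivation:
[in] arith accrue x: 1
  1
[in] arith prime x: <last>
  1
[in] arith amplify x: -93
  -93
[in] arith prime x: 8
  8
[in] archive crv p: /zusnifle
  ok
[in] archive jot p: /zusnifle/lobre c: fladi_ast
  created
[in] archive expunge p: /zusnifle/lobre
  ok
[in] archive expunge p: /zusnifle
  ok
[in] archive jot p: /gruhene c: pusteslamp
  created
[in] arith amplify x: -28
  -224
[in] arith prime x: 50
  50
[in] archive jot p: /tru/cugre c: guda
  created


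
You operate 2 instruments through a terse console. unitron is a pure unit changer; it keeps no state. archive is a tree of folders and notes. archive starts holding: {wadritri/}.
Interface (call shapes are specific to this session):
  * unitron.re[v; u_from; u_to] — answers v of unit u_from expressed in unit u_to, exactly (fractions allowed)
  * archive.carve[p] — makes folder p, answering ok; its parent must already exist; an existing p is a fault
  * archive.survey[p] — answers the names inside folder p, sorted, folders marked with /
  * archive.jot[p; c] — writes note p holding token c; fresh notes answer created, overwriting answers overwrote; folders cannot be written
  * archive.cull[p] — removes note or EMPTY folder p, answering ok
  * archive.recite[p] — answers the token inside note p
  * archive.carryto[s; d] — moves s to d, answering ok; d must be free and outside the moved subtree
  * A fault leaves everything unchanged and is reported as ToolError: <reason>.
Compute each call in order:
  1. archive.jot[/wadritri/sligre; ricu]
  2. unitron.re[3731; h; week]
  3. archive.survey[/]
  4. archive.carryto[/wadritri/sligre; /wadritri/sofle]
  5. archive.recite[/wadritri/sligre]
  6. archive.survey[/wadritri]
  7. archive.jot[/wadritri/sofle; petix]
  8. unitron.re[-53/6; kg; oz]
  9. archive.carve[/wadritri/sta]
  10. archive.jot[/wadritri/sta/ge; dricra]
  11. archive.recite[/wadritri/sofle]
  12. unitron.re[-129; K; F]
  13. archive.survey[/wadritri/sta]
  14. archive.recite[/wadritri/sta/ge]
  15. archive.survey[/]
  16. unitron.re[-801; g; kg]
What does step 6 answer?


Answer: [sofle]

Derivation:
[in] archive.jot p: /wadritri/sligre c: ricu
[out] created
[in] unitron.re v: 3731 u_from: h u_to: week
[out] 533/24
[in] archive.survey p: /
[out] [wadritri/]
[in] archive.carryto s: /wadritri/sligre d: /wadritri/sofle
[out] ok
[in] archive.recite p: /wadritri/sligre
[out] ToolError: not found
[in] archive.survey p: /wadritri
[out] [sofle]
[in] archive.jot p: /wadritri/sofle c: petix
[out] overwrote
[in] unitron.re v: -53/6 u_from: kg u_to: oz
[out] -42400000000/136077711
[in] archive.carve p: /wadritri/sta
[out] ok
[in] archive.jot p: /wadritri/sta/ge c: dricra
[out] created
[in] archive.recite p: /wadritri/sofle
[out] petix
[in] unitron.re v: -129 u_from: K u_to: F
[out] -69187/100
[in] archive.survey p: /wadritri/sta
[out] [ge]
[in] archive.recite p: /wadritri/sta/ge
[out] dricra
[in] archive.survey p: /
[out] [wadritri/]
[in] unitron.re v: -801 u_from: g u_to: kg
[out] -801/1000


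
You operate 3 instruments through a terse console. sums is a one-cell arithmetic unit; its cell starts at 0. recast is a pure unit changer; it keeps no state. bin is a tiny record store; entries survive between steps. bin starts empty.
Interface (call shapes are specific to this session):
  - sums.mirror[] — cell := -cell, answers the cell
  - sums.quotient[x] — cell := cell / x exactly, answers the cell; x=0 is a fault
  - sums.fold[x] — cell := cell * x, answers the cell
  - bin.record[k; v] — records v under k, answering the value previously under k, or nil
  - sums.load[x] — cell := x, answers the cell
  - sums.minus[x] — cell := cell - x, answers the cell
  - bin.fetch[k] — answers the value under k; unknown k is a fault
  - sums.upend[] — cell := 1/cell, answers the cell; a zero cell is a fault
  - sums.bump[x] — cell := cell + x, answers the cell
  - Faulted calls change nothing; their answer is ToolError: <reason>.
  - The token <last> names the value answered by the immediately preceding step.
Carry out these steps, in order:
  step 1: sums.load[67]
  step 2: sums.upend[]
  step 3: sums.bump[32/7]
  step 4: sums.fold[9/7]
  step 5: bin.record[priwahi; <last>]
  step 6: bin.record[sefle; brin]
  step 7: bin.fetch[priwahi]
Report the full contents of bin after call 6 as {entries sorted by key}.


[in] sums.load x→67
= 67
[in] sums.upend
= 1/67
[in] sums.bump x→32/7
= 2151/469
[in] sums.fold x→9/7
= 19359/3283
[in] bin.record k→priwahi v→<last>
= nil
[in] bin.record k→sefle v→brin
= nil
[in] bin.fetch k→priwahi
= 19359/3283

Answer: {priwahi=19359/3283, sefle=brin}


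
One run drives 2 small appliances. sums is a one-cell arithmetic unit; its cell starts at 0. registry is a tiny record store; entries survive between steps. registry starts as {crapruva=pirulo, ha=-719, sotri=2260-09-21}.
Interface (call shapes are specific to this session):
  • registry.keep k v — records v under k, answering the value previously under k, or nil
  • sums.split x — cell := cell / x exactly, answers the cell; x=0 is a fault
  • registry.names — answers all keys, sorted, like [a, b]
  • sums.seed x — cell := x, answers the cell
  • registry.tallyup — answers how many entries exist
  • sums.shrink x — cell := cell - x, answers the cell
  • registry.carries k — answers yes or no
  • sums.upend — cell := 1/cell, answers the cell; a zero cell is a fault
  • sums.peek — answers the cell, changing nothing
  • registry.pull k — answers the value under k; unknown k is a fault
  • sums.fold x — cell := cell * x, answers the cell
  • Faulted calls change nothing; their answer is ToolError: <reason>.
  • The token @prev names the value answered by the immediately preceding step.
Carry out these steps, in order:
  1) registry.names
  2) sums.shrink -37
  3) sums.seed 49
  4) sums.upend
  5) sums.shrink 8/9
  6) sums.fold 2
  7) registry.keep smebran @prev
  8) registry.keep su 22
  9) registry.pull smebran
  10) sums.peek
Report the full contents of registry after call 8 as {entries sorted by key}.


// registry.names() == [crapruva, ha, sotri]
// sums.shrink(x→-37) == 37
// sums.seed(x→49) == 49
// sums.upend() == 1/49
// sums.shrink(x→8/9) == -383/441
// sums.fold(x→2) == -766/441
// registry.keep(k→smebran, v→@prev) == nil
// registry.keep(k→su, v→22) == nil
// registry.pull(k→smebran) == -766/441
// sums.peek() == -766/441

Answer: {crapruva=pirulo, ha=-719, smebran=-766/441, sotri=2260-09-21, su=22}


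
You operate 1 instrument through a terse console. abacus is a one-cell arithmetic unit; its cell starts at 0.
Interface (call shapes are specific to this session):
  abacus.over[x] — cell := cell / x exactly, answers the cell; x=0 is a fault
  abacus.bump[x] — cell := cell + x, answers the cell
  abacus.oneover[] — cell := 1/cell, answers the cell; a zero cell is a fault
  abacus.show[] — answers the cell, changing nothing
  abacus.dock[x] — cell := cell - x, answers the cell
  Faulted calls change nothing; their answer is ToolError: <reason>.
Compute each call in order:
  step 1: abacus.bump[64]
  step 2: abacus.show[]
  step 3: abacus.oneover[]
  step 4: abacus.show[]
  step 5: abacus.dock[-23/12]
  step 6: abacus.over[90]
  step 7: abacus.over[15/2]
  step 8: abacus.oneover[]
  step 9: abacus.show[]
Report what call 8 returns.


$ abacus.bump x→64
:: 64
$ abacus.show
:: 64
$ abacus.oneover
:: 1/64
$ abacus.show
:: 1/64
$ abacus.dock x→-23/12
:: 371/192
$ abacus.over x→90
:: 371/17280
$ abacus.over x→15/2
:: 371/129600
$ abacus.oneover
:: 129600/371
$ abacus.show
:: 129600/371

Answer: 129600/371


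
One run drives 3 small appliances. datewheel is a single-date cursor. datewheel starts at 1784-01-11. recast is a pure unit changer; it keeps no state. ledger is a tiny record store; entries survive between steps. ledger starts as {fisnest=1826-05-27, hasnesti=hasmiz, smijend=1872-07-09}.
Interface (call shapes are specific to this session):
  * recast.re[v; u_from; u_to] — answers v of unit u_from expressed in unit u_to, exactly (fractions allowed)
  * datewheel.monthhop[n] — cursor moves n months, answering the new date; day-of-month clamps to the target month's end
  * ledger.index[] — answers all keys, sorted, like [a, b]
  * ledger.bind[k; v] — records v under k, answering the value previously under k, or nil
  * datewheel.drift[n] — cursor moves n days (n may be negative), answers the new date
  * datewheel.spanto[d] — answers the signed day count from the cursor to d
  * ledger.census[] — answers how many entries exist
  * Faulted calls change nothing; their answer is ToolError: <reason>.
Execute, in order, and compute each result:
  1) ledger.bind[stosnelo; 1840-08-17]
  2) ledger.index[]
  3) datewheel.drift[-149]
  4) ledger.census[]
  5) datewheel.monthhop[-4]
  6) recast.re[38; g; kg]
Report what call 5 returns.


Answer: 1783-04-15

Derivation:
-- 1. bind(k: stosnelo, v: 1840-08-17) : nil
-- 2. index() : [fisnest, hasnesti, smijend, stosnelo]
-- 3. drift(n: -149) : 1783-08-15
-- 4. census() : 4
-- 5. monthhop(n: -4) : 1783-04-15
-- 6. re(v: 38, u_from: g, u_to: kg) : 19/500


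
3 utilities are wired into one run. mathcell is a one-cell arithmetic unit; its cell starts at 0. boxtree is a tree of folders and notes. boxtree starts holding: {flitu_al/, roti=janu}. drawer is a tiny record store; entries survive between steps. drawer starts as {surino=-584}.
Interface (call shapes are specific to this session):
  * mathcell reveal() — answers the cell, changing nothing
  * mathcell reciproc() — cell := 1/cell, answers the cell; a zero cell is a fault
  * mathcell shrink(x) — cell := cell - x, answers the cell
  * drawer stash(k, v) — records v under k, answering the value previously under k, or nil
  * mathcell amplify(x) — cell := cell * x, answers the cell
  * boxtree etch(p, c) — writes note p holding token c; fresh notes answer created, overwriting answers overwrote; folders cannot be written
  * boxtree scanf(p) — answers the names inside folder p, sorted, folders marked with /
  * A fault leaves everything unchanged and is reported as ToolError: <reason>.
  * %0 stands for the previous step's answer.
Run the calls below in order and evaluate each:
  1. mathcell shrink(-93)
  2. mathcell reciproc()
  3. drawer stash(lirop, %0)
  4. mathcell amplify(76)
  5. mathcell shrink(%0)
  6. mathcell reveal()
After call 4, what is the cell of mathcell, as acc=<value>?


==> mathcell shrink(x=-93)
<== 93
==> mathcell reciproc()
<== 1/93
==> drawer stash(k=lirop, v=%0)
<== nil
==> mathcell amplify(x=76)
<== 76/93
==> mathcell shrink(x=%0)
<== 0
==> mathcell reveal()
<== 0

Answer: acc=76/93


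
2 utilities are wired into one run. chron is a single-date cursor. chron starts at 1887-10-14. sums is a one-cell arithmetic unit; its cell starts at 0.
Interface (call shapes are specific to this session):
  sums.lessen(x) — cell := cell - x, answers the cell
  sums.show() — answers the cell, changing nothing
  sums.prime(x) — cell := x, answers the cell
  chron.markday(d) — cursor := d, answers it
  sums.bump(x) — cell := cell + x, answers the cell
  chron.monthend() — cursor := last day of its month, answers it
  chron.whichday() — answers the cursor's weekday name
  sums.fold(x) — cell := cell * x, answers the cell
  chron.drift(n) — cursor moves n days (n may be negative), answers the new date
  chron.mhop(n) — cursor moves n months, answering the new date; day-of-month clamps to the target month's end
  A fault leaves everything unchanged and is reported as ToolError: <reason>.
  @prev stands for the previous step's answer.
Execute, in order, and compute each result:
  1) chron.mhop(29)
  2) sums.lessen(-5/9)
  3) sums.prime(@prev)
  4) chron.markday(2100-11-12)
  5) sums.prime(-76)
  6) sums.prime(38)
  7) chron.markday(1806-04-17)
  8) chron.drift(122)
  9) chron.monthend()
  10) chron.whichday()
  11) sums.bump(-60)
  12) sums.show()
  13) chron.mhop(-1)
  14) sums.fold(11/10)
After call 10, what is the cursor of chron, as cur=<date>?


Answer: cur=1806-08-31

Derivation:
I try chron.mhop passing n=29, which returns 1890-03-14.
I call sums.lessen passing x=-5/9: 5/9.
I try sums.prime passing x=@prev, and see 5/9.
Next I call chron.markday passing d=2100-11-12, and observe 2100-11-12.
I invoke sums.prime passing x=-76, and get -76.
I try sums.prime passing x=38, and get 38.
I call chron.markday passing d=1806-04-17, yielding 1806-04-17.
I use chron.drift passing n=122, which returns 1806-08-17.
Using chron.monthend(), and see 1806-08-31.
I run chron.whichday, — result: Sunday.
Using sums.bump passing x=-60, — result: -22.
I run sums.show(), and see -22.
Calling chron.mhop passing n=-1, — result: 1806-07-31.
Next I call sums.fold passing x=11/10, and get -121/5.


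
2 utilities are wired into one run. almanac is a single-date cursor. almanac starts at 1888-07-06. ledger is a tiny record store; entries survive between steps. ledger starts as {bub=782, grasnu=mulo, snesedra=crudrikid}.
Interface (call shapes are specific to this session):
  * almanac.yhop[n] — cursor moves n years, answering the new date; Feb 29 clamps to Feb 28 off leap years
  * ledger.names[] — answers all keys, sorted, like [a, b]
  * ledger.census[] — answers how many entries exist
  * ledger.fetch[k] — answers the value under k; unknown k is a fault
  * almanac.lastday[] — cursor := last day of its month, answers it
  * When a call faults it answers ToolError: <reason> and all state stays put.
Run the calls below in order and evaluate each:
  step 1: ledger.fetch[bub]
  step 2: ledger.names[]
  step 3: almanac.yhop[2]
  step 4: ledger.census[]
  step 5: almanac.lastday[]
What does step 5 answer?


# 1. ledger.fetch(k: bub) -> 782
# 2. ledger.names() -> [bub, grasnu, snesedra]
# 3. almanac.yhop(n: 2) -> 1890-07-06
# 4. ledger.census() -> 3
# 5. almanac.lastday() -> 1890-07-31

Answer: 1890-07-31


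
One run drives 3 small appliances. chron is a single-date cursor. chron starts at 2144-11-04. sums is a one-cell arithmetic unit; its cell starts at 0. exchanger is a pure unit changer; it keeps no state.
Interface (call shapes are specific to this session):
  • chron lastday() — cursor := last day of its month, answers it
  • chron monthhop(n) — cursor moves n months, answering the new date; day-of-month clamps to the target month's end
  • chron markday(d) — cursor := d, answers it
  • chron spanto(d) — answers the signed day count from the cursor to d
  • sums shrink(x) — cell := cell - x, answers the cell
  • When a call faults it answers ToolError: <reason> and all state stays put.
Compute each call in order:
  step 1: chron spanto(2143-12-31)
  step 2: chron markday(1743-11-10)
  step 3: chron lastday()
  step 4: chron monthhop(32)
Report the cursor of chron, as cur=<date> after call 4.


Answer: cur=1746-07-30

Derivation:
==> chron spanto(d=2143-12-31)
<== -309
==> chron markday(d=1743-11-10)
<== 1743-11-10
==> chron lastday()
<== 1743-11-30
==> chron monthhop(n=32)
<== 1746-07-30


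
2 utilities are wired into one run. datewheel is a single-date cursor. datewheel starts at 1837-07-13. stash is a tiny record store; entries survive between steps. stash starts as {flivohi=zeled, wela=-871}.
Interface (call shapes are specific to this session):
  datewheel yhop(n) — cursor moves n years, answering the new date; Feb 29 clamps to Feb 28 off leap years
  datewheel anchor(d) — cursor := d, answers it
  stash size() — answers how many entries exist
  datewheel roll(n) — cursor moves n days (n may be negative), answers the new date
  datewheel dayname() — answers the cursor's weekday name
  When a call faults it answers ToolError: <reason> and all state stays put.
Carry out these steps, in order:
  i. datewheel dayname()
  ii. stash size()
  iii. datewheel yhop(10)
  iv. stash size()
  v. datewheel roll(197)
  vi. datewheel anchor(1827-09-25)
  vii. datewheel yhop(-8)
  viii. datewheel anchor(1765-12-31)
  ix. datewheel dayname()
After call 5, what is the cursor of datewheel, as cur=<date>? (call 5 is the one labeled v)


Answer: cur=1848-01-26

Derivation:
→ datewheel dayname()
← Thursday
→ stash size()
← 2
→ datewheel yhop(n=10)
← 1847-07-13
→ stash size()
← 2
→ datewheel roll(n=197)
← 1848-01-26
→ datewheel anchor(d=1827-09-25)
← 1827-09-25
→ datewheel yhop(n=-8)
← 1819-09-25
→ datewheel anchor(d=1765-12-31)
← 1765-12-31
→ datewheel dayname()
← Tuesday


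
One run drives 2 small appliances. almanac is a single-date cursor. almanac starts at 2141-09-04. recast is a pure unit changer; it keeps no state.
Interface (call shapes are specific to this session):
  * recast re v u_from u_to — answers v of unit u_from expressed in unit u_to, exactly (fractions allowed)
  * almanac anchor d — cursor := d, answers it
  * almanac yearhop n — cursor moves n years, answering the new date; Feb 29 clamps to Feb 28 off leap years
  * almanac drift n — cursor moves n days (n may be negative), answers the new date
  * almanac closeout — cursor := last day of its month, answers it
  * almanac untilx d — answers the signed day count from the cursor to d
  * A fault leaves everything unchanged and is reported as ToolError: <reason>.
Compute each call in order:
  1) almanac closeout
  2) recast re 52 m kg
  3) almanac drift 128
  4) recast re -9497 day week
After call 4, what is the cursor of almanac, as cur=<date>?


>> almanac closeout()
<< 2141-09-30
>> recast re(v=52, u_from=m, u_to=kg)
<< ToolError: incompatible units
>> almanac drift(n=128)
<< 2142-02-05
>> recast re(v=-9497, u_from=day, u_to=week)
<< -9497/7

Answer: cur=2142-02-05


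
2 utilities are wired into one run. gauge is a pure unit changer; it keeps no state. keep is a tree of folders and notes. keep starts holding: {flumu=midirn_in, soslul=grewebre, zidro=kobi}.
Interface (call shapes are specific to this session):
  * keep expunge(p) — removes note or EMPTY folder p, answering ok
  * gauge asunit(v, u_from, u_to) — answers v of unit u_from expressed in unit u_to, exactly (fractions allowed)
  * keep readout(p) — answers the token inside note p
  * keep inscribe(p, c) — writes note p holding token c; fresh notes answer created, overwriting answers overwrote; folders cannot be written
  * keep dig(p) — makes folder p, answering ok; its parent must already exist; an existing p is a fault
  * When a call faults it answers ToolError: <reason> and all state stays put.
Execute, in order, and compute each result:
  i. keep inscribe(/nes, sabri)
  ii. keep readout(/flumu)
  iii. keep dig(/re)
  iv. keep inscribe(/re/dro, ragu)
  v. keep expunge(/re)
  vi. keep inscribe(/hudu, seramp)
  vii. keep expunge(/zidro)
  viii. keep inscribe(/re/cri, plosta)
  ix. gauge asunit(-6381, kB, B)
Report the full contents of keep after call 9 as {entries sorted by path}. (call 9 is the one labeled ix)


Answer: {flumu=midirn_in, hudu=seramp, nes=sabri, re/, re/cri=plosta, re/dro=ragu, soslul=grewebre}

Derivation:
! 1. keep inscribe(p=/nes, c=sabri) : created
! 2. keep readout(p=/flumu) : midirn_in
! 3. keep dig(p=/re) : ok
! 4. keep inscribe(p=/re/dro, c=ragu) : created
! 5. keep expunge(p=/re) : ToolError: not empty
! 6. keep inscribe(p=/hudu, c=seramp) : created
! 7. keep expunge(p=/zidro) : ok
! 8. keep inscribe(p=/re/cri, c=plosta) : created
! 9. gauge asunit(v=-6381, u_from=kB, u_to=B) : -6381000


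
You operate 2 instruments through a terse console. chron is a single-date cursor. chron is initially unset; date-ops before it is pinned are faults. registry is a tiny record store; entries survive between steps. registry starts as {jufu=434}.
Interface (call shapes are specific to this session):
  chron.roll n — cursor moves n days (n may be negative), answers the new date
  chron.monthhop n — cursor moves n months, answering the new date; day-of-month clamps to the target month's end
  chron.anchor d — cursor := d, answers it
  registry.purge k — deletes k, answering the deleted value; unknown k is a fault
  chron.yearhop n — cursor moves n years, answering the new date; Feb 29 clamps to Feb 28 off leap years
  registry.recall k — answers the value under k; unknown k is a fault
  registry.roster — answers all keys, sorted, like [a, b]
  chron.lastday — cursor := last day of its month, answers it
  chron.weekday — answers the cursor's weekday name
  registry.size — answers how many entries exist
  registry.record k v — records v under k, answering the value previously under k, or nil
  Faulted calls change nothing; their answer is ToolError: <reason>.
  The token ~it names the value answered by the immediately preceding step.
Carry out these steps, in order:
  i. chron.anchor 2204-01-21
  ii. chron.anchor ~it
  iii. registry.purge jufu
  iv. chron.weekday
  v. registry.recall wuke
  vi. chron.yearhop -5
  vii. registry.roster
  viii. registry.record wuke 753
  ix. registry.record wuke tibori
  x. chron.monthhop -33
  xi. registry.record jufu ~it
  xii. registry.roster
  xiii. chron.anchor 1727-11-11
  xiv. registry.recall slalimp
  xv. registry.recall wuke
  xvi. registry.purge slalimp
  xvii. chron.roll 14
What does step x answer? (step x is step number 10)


~$ chron.anchor d='2204-01-21'
  2204-01-21
~$ chron.anchor d='~it'
  2204-01-21
~$ registry.purge k='jufu'
  434
~$ chron.weekday
  Saturday
~$ registry.recall k='wuke'
  ToolError: no such key wuke
~$ chron.yearhop n='-5'
  2199-01-21
~$ registry.roster
  []
~$ registry.record k='wuke' v='753'
  nil
~$ registry.record k='wuke' v='tibori'
  753
~$ chron.monthhop n='-33'
  2196-04-21
~$ registry.record k='jufu' v='~it'
  nil
~$ registry.roster
  [jufu, wuke]
~$ chron.anchor d='1727-11-11'
  1727-11-11
~$ registry.recall k='slalimp'
  ToolError: no such key slalimp
~$ registry.recall k='wuke'
  tibori
~$ registry.purge k='slalimp'
  ToolError: no such key slalimp
~$ chron.roll n='14'
  1727-11-25

Answer: 2196-04-21


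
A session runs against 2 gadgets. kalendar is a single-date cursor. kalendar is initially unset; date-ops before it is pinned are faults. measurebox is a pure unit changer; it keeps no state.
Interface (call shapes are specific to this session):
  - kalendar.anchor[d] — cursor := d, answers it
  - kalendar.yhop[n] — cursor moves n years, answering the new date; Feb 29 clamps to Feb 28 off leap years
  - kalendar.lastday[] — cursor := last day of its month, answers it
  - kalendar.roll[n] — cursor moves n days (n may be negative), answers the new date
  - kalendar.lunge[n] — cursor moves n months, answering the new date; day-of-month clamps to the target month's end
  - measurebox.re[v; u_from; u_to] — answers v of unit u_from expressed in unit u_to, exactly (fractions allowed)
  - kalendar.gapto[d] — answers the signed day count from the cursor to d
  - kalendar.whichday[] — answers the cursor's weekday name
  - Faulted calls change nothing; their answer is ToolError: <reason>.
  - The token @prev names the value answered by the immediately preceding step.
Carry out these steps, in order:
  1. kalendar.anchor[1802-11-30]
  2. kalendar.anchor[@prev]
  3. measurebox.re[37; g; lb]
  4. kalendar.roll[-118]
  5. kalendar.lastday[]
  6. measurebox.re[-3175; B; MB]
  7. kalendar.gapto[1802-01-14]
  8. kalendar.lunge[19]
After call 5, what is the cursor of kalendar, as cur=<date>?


Answer: cur=1802-08-31

Derivation:
~$ kalendar.anchor d=1802-11-30
  1802-11-30
~$ kalendar.anchor d=@prev
  1802-11-30
~$ measurebox.re v=37 u_from=g u_to=lb
  3700000/45359237
~$ kalendar.roll n=-118
  1802-08-04
~$ kalendar.lastday
  1802-08-31
~$ measurebox.re v=-3175 u_from=B u_to=MB
  -127/40000
~$ kalendar.gapto d=1802-01-14
  -229
~$ kalendar.lunge n=19
  1804-03-31
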